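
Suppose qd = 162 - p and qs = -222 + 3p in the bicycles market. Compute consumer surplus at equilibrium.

Consumer surplus = 2178

Equilibrium: 162 - p = -222 + 3p gives p* = 96, q* = 66.
Demand choke price (qd = 0): p = 162.
CS = ½(162 − 96)(66) = 2178.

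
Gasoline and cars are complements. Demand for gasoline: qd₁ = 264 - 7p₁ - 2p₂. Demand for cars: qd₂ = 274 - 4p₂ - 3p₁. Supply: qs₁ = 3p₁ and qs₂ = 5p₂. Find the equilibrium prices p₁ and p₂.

Market 1: 264 - 7p₁ - 2p₂ = 3p₁ → 10p₁ + 2p₂ = 264.
Market 2: 9p₂ + 3p₁ = 274.
Eliminating p₂: 9×(1) − 2×(2) gives 84p₁ = 1828, so p₁ = 457/21.
Back-substitute into (2): p₂ = (274 − 3×457/21) / 9 = 487/21.

p₁ = 457/21, p₂ = 487/21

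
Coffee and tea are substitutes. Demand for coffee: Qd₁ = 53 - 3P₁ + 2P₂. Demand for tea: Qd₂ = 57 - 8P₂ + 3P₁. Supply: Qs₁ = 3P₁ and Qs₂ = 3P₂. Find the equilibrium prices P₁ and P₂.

Market 1: 53 - 3P₁ + 2P₂ = 3P₁ → 6P₁ - 2P₂ = 53.
Market 2: 11P₂ - 3P₁ = 57.
Eliminating P₂: 11×(1) + 2×(2) gives 60P₁ = 697, so P₁ = 697/60.
Back-substitute into (2): P₂ = (57 + 3×697/60) / 11 = 8.35.

P₁ = 697/60, P₂ = 8.35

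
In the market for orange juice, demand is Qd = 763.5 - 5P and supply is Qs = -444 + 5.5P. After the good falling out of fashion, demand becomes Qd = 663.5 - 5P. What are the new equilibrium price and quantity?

Original equilibrium: P* = 115, Q* = 188.5.
New equilibrium: 663.5 - 5P = -444 + 5.5P, so 1107.5 = 10.5P and P' = 2215/21; Q' = 663.5 − 5(2215/21) = 5717/42.

P' = 2215/21, Q' = 5717/42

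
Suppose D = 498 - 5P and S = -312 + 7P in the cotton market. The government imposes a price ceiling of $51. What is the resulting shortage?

Shortage = 198

Equilibrium price would be P* = 67.5, so the ceiling at 51 binds.
At P = 51: D = 498 − 5(51) = 243, S = -312 + 7(51) = 45.
Shortage = 243 − 45 = 198.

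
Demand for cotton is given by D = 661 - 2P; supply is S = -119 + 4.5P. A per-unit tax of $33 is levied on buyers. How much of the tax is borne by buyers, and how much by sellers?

Buyers bear 297/13, sellers bear 132/13

Pre-tax equilibrium: P* = 120, Q* = 421.
Tax on buyers shifts demand to D = 661 − 2(P + 33) = 595 - 2P.
595 - 2P = -119 + 4.5P gives seller price Ps = 1428/13; buyers pay Pb = 1428/13 + 33 = 1857/13.
New quantity: Q = 661 − 2(1857/13) = 4879/13.
Buyer burden = 1857/13 − 120 = 297/13; seller burden = 120 − 1428/13 = 132/13.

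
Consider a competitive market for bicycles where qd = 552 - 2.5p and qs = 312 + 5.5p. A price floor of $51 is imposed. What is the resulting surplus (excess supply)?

Surplus = 168

Equilibrium price would be p* = 30, so the floor at 51 binds.
At p = 51: qd = 424.5, qs = 592.5.
Surplus = 592.5 − 424.5 = 168.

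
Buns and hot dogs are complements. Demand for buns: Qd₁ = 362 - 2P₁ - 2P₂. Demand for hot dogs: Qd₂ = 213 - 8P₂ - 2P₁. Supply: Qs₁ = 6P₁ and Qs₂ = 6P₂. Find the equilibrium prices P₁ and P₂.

Market 1: 362 - 2P₁ - 2P₂ = 6P₁ → 8P₁ + 2P₂ = 362.
Market 2: 14P₂ + 2P₁ = 213.
Eliminating P₂: 14×(1) − 2×(2) gives 108P₁ = 4642, so P₁ = 2321/54.
Back-substitute into (2): P₂ = (213 − 2×2321/54) / 14 = 245/27.

P₁ = 2321/54, P₂ = 245/27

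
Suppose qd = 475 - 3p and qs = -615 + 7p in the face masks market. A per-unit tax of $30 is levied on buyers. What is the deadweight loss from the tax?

Deadweight loss = 945

Pre-tax equilibrium: p* = 109, q* = 148.
Tax on buyers shifts demand to qd = 475 − 3(p + 30) = 385 - 3p.
385 - 3p = -615 + 7p gives seller price ps = 100; buyers pay pb = 100 + 30 = 130.
New quantity: q = 475 − 3(130) = 85.
DWL = ½ × 30 × (148 − 85) = 945.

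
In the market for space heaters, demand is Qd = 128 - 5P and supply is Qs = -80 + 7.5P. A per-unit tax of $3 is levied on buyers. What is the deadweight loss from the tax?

Pre-tax equilibrium: P* = 16.64, Q* = 44.8.
Tax on buyers shifts demand to Qd = 128 − 5(P + 3) = 113 - 5P.
113 - 5P = -80 + 7.5P gives seller price Ps = 15.44; buyers pay Pb = 15.44 + 3 = 18.44.
New quantity: Q = 128 − 5(18.44) = 35.8.
DWL = ½ × 3 × (44.8 − 35.8) = 13.5.

Deadweight loss = 13.5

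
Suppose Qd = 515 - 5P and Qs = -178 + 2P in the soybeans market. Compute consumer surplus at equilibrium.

Equilibrium: 515 - 5P = -178 + 2P gives P* = 99, Q* = 20.
Demand choke price (Qd = 0): P = 103.
CS = ½(103 − 99)(20) = 40.

Consumer surplus = 40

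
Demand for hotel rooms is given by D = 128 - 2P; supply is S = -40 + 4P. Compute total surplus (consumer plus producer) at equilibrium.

Total surplus = 1944

Equilibrium: 128 - 2P = -40 + 4P gives P* = 28, Q* = 72.
Demand choke price: P = 64; supply starts at P = 10.
CS = ½(64 − 28)(72) = 1296; PS = ½(28 − 10)(72) = 648.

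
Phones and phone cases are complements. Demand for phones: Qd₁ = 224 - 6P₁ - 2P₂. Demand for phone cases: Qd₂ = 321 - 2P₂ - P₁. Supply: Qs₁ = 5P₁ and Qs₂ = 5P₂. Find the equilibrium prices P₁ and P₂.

Market 1: 224 - 6P₁ - 2P₂ = 5P₁ → 11P₁ + 2P₂ = 224.
Market 2: 7P₂ + P₁ = 321.
Eliminating P₂: 7×(1) − 2×(2) gives 75P₁ = 926, so P₁ = 926/75.
Back-substitute into (2): P₂ = (321 − 1×926/75) / 7 = 3307/75.

P₁ = 926/75, P₂ = 3307/75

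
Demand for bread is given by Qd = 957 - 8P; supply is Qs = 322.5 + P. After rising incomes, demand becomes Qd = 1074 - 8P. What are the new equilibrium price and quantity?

Original equilibrium: P* = 70.5, Q* = 393.
New equilibrium: 1074 - 8P = 322.5 + P, so 751.5 = 9P and P' = 83.5; Q' = 1074 − 8(83.5) = 406.

P' = 83.5, Q' = 406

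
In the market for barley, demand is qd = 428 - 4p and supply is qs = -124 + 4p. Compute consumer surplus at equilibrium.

Equilibrium: 428 - 4p = -124 + 4p gives p* = 69, q* = 152.
Demand choke price (qd = 0): p = 107.
CS = ½(107 − 69)(152) = 2888.

Consumer surplus = 2888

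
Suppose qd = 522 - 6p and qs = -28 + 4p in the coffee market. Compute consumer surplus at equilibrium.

Equilibrium: 522 - 6p = -28 + 4p gives p* = 55, q* = 192.
Demand choke price (qd = 0): p = 87.
CS = ½(87 − 55)(192) = 3072.

Consumer surplus = 3072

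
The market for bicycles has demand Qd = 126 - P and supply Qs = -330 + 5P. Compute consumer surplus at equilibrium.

Consumer surplus = 1250

Equilibrium: 126 - P = -330 + 5P gives P* = 76, Q* = 50.
Demand choke price (Qd = 0): P = 126.
CS = ½(126 − 76)(50) = 1250.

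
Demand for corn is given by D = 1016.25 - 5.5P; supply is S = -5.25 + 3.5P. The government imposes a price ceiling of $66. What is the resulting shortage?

Equilibrium price would be P* = 113.5, so the ceiling at 66 binds.
At P = 66: D = 1016.25 − 5.5(66) = 653.25, S = -5.25 + 3.5(66) = 225.75.
Shortage = 653.25 − 225.75 = 427.5.

Shortage = 427.5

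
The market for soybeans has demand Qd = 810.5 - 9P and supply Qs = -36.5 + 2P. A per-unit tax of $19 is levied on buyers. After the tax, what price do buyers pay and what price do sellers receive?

Pre-tax equilibrium: P* = 77, Q* = 117.5.
Tax on buyers shifts demand to Qd = 810.5 − 9(P + 19) = 639.5 - 9P.
639.5 - 9P = -36.5 + 2P gives seller price Ps = 676/11; buyers pay Pb = 676/11 + 19 = 885/11.
New quantity: Q = 810.5 − 9(885/11) = 1901/22.

Buyers pay 885/11, sellers receive 676/11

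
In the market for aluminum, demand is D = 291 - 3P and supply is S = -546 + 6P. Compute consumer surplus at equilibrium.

Consumer surplus = 24

Equilibrium: 291 - 3P = -546 + 6P gives P* = 93, Q* = 12.
Demand choke price (D = 0): P = 97.
CS = ½(97 − 93)(12) = 24.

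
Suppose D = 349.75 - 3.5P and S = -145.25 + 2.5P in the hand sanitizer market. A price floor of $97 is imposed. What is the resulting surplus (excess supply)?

Surplus = 87

Equilibrium price would be P* = 82.5, so the floor at 97 binds.
At P = 97: D = 10.25, S = 97.25.
Surplus = 97.25 − 10.25 = 87.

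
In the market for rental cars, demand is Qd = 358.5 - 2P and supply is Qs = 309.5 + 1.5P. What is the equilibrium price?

P* = 14

Set Qd = Qs: 358.5 - 2P = 309.5 + 1.5P.
49 = 3.5P, so P* = 14.
Q* = 358.5 − 2(14) = 330.5.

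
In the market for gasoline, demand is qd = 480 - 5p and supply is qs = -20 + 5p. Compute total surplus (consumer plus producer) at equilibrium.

Equilibrium: 480 - 5p = -20 + 5p gives p* = 50, q* = 230.
Demand choke price: p = 96; supply starts at p = 4.
CS = ½(96 − 50)(230) = 5290; PS = ½(50 − 4)(230) = 5290.

Total surplus = 10580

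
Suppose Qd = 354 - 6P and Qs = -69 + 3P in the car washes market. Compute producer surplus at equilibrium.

Producer surplus = 864

Equilibrium: 354 - 6P = -69 + 3P gives P* = 47, Q* = 72.
Supply starts at P = 23 (where Qs = 0).
PS = ½(47 − 23)(72) = 864.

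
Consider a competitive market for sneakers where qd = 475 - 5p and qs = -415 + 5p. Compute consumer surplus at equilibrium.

Consumer surplus = 90

Equilibrium: 475 - 5p = -415 + 5p gives p* = 89, q* = 30.
Demand choke price (qd = 0): p = 95.
CS = ½(95 − 89)(30) = 90.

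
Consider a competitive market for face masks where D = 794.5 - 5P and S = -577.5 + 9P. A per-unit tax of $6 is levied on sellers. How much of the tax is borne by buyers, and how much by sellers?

Pre-tax equilibrium: P* = 98, Q* = 304.5.
Tax on sellers shifts supply to S = -577.5 + 9(P − 6) = -631.5 + 9P.
794.5 - 5P = -631.5 + 9P gives buyer price Pb = 713/7; sellers receive Ps = 713/7 − 6 = 671/7.
New quantity: Q = 794.5 − 5(713/7) = 3993/14.
Buyer burden = 713/7 − 98 = 27/7; seller burden = 98 − 671/7 = 15/7.

Buyers bear 27/7, sellers bear 15/7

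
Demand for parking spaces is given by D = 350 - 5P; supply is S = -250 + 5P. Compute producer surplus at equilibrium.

Equilibrium: 350 - 5P = -250 + 5P gives P* = 60, Q* = 50.
Supply starts at P = 50 (where S = 0).
PS = ½(60 − 50)(50) = 250.

Producer surplus = 250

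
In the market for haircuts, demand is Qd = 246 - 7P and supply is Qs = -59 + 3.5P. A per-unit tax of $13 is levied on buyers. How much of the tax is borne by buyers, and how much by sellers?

Buyers bear 13/3, sellers bear 26/3

Pre-tax equilibrium: P* = 610/21, Q* = 128/3.
Tax on buyers shifts demand to Qd = 246 − 7(P + 13) = 155 - 7P.
155 - 7P = -59 + 3.5P gives seller price Ps = 428/21; buyers pay Pb = 428/21 + 13 = 701/21.
New quantity: Q = 246 − 7(701/21) = 37/3.
Buyer burden = 701/21 − 610/21 = 13/3; seller burden = 610/21 − 428/21 = 26/3.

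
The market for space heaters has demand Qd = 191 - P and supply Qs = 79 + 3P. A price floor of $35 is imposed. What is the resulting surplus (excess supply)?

Surplus = 28

Equilibrium price would be P* = 28, so the floor at 35 binds.
At P = 35: Qd = 156, Qs = 184.
Surplus = 184 − 156 = 28.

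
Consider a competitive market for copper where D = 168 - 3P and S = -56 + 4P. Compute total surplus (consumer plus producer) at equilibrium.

Total surplus = 1512

Equilibrium: 168 - 3P = -56 + 4P gives P* = 32, Q* = 72.
Demand choke price: P = 56; supply starts at P = 14.
CS = ½(56 − 32)(72) = 864; PS = ½(32 − 14)(72) = 648.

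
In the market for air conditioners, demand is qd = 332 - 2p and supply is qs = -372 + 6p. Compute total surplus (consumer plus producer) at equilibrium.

Total surplus = 8112

Equilibrium: 332 - 2p = -372 + 6p gives p* = 88, q* = 156.
Demand choke price: p = 166; supply starts at p = 62.
CS = ½(166 − 88)(156) = 6084; PS = ½(88 − 62)(156) = 2028.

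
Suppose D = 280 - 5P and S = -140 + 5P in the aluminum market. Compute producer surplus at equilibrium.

Producer surplus = 490

Equilibrium: 280 - 5P = -140 + 5P gives P* = 42, Q* = 70.
Supply starts at P = 28 (where S = 0).
PS = ½(42 − 28)(70) = 490.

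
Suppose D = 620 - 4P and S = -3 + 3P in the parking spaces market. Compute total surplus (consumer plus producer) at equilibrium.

Total surplus = 20328

Equilibrium: 620 - 4P = -3 + 3P gives P* = 89, Q* = 264.
Demand choke price: P = 155; supply starts at P = 1.
CS = ½(155 − 89)(264) = 8712; PS = ½(89 − 1)(264) = 11616.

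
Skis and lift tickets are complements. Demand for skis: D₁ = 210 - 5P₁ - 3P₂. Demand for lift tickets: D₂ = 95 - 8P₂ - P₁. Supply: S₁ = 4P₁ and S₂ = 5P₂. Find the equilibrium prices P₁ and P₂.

Market 1: 210 - 5P₁ - 3P₂ = 4P₁ → 9P₁ + 3P₂ = 210.
Market 2: 13P₂ + P₁ = 95.
Eliminating P₂: 13×(1) − 3×(2) gives 114P₁ = 2445, so P₁ = 815/38.
Back-substitute into (2): P₂ = (95 − 1×815/38) / 13 = 215/38.

P₁ = 815/38, P₂ = 215/38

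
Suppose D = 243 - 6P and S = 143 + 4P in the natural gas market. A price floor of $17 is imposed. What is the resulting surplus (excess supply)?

Equilibrium price would be P* = 10, so the floor at 17 binds.
At P = 17: D = 141, S = 211.
Surplus = 211 − 141 = 70.

Surplus = 70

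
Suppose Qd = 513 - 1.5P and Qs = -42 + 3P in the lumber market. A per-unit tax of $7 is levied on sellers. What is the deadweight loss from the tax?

Pre-tax equilibrium: P* = 370/3, Q* = 328.
Tax on sellers shifts supply to Qs = -42 + 3(P − 7) = -63 + 3P.
513 - 1.5P = -63 + 3P gives buyer price Pb = 128; sellers receive Ps = 128 − 7 = 121.
New quantity: Q = 513 − 1.5(128) = 321.
DWL = ½ × 7 × (328 − 321) = 24.5.

Deadweight loss = 24.5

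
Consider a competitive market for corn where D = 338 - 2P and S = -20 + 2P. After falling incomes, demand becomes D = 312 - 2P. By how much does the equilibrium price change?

ΔP = -6.5

Original equilibrium: P* = 89.5, Q* = 159.
New equilibrium: 312 - 2P = -20 + 2P, so 332 = 4P and P' = 83; Q' = 312 − 2(83) = 146.
Change in price: 83 − 89.5 = -6.5.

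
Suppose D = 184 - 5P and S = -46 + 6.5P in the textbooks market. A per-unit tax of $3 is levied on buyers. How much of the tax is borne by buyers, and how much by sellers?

Pre-tax equilibrium: P* = 20, Q* = 84.
Tax on buyers shifts demand to D = 184 − 5(P + 3) = 169 - 5P.
169 - 5P = -46 + 6.5P gives seller price Ps = 430/23; buyers pay Pb = 430/23 + 3 = 499/23.
New quantity: Q = 184 − 5(499/23) = 1737/23.
Buyer burden = 499/23 − 20 = 39/23; seller burden = 20 − 430/23 = 30/23.

Buyers bear 39/23, sellers bear 30/23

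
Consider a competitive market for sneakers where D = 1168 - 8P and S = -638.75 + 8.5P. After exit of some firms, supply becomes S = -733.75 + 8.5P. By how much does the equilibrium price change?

Original equilibrium: P* = 109.5, Q* = 292.
New equilibrium: 1168 - 8P = -733.75 + 8.5P, so 1901.75 = 16.5P and P' = 7607/66; Q' = 1168 − 8(7607/66) = 8116/33.
Change in price: 7607/66 − 109.5 = 190/33.

ΔP = 190/33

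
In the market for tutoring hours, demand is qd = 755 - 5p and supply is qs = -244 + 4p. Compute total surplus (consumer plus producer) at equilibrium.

Equilibrium: 755 - 5p = -244 + 4p gives p* = 111, q* = 200.
Demand choke price: p = 151; supply starts at p = 61.
CS = ½(151 − 111)(200) = 4000; PS = ½(111 − 61)(200) = 5000.

Total surplus = 9000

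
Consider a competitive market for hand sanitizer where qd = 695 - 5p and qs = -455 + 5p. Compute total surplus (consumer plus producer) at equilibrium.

Equilibrium: 695 - 5p = -455 + 5p gives p* = 115, q* = 120.
Demand choke price: p = 139; supply starts at p = 91.
CS = ½(139 − 115)(120) = 1440; PS = ½(115 − 91)(120) = 1440.

Total surplus = 2880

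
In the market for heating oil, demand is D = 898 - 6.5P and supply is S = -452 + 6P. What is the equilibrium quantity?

Q* = 196

Set D = S: 898 - 6.5P = -452 + 6P.
1350 = 12.5P, so P* = 108.
Q* = 898 − 6.5(108) = 196.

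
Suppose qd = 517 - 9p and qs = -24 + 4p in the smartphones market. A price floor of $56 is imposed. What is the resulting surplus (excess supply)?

Surplus = 187

Equilibrium price would be p* = 541/13, so the floor at 56 binds.
At p = 56: qd = 13, qs = 200.
Surplus = 200 − 13 = 187.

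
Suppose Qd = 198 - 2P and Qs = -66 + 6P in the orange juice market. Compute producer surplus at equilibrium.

Producer surplus = 1452

Equilibrium: 198 - 2P = -66 + 6P gives P* = 33, Q* = 132.
Supply starts at P = 11 (where Qs = 0).
PS = ½(33 − 11)(132) = 1452.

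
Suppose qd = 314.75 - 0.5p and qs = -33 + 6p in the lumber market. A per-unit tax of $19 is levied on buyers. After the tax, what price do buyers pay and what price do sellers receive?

Buyers pay 1847/26, sellers receive 1353/26

Pre-tax equilibrium: p* = 53.5, q* = 288.
Tax on buyers shifts demand to qd = 314.75 − 0.5(p + 19) = 305.25 - 0.5p.
305.25 - 0.5p = -33 + 6p gives seller price ps = 1353/26; buyers pay pb = 1353/26 + 19 = 1847/26.
New quantity: q = 314.75 − 0.5(1847/26) = 3630/13.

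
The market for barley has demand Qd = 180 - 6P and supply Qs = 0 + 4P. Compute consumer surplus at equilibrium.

Equilibrium: 180 - 6P = 0 + 4P gives P* = 18, Q* = 72.
Demand choke price (Qd = 0): P = 30.
CS = ½(30 − 18)(72) = 432.

Consumer surplus = 432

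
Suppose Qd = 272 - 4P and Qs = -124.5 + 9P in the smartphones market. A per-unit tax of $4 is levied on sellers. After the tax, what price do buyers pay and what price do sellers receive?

Buyers pay 865/26, sellers receive 761/26

Pre-tax equilibrium: P* = 30.5, Q* = 150.
Tax on sellers shifts supply to Qs = -124.5 + 9(P − 4) = -160.5 + 9P.
272 - 4P = -160.5 + 9P gives buyer price Pb = 865/26; sellers receive Ps = 865/26 − 4 = 761/26.
New quantity: Q = 272 − 4(865/26) = 1806/13.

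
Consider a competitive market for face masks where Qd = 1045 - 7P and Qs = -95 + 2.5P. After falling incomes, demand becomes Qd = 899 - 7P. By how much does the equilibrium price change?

ΔP = -292/19

Original equilibrium: P* = 120, Q* = 205.
New equilibrium: 899 - 7P = -95 + 2.5P, so 994 = 9.5P and P' = 1988/19; Q' = 899 − 7(1988/19) = 3165/19.
Change in price: 1988/19 − 120 = -292/19.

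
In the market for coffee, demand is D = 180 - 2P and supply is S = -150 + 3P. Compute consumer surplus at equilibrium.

Consumer surplus = 576

Equilibrium: 180 - 2P = -150 + 3P gives P* = 66, Q* = 48.
Demand choke price (D = 0): P = 90.
CS = ½(90 − 66)(48) = 576.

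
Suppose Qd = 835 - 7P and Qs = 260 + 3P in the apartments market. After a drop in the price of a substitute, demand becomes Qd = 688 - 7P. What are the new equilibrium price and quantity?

P' = 42.8, Q' = 388.4

Original equilibrium: P* = 57.5, Q* = 432.5.
New equilibrium: 688 - 7P = 260 + 3P, so 428 = 10P and P' = 42.8; Q' = 688 − 7(42.8) = 388.4.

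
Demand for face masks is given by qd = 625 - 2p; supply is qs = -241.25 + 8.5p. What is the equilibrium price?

Set qd = qs: 625 - 2p = -241.25 + 8.5p.
866.25 = 10.5p, so p* = 82.5.
q* = 625 − 2(82.5) = 460.

p* = 82.5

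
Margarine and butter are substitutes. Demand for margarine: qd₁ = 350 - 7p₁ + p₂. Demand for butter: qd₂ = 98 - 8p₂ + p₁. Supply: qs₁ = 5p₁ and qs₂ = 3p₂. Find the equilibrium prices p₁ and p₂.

p₁ = 3948/131, p₂ = 1526/131

Market 1: 350 - 7p₁ + p₂ = 5p₁ → 12p₁ - p₂ = 350.
Market 2: 11p₂ - p₁ = 98.
Eliminating p₂: 11×(1) + 1×(2) gives 131p₁ = 3948, so p₁ = 3948/131.
Back-substitute into (2): p₂ = (98 + 1×3948/131) / 11 = 1526/131.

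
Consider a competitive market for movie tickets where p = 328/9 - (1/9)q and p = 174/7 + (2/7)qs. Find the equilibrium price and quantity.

p* = 33.2, q* = 29.2

Set the two price expressions equal: 328/9 - (1/9)q = 174/7 + (2/7)q.
730/63 = (25/63)q, so q* = 29.2.
p* = 328/9 − (1/9)(29.2) = 33.2.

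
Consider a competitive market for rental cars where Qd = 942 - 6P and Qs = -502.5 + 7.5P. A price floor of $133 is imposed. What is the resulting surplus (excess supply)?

Surplus = 351

Equilibrium price would be P* = 107, so the floor at 133 binds.
At P = 133: Qd = 144, Qs = 495.
Surplus = 495 − 144 = 351.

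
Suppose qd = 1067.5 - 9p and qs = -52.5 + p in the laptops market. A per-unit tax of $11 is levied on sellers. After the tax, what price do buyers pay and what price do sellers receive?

Buyers pay $113.1, sellers receive $102.1

Pre-tax equilibrium: p* = 112, q* = 59.5.
Tax on sellers shifts supply to qs = -52.5 + 1(p − 11) = -63.5 + p.
1067.5 - 9p = -63.5 + p gives buyer price pb = 113.1; sellers receive ps = 113.1 − 11 = 102.1.
New quantity: q = 1067.5 − 9(113.1) = 49.6.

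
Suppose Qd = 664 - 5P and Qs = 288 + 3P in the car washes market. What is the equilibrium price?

P* = 47

Set Qd = Qs: 664 - 5P = 288 + 3P.
376 = 8P, so P* = 47.
Q* = 664 − 5(47) = 429.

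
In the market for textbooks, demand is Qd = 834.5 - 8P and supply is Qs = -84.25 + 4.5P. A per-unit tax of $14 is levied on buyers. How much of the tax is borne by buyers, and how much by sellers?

Pre-tax equilibrium: P* = 73.5, Q* = 246.5.
Tax on buyers shifts demand to Qd = 834.5 − 8(P + 14) = 722.5 - 8P.
722.5 - 8P = -84.25 + 4.5P gives seller price Ps = 64.54; buyers pay Pb = 64.54 + 14 = 78.54.
New quantity: Q = 834.5 − 8(78.54) = 206.18.
Buyer burden = 78.54 − 73.5 = 5.04; seller burden = 73.5 − 64.54 = 8.96.

Buyers bear $5.04, sellers bear $8.96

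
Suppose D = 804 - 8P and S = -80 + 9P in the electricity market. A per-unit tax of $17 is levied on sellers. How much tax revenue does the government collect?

Pre-tax equilibrium: P* = 52, Q* = 388.
Tax on sellers shifts supply to S = -80 + 9(P − 17) = -233 + 9P.
804 - 8P = -233 + 9P gives buyer price Pb = 61; sellers receive Ps = 61 − 17 = 44.
New quantity: Q = 804 − 8(61) = 316.
Revenue = 17 × 316 = 5372.

Tax revenue = 5372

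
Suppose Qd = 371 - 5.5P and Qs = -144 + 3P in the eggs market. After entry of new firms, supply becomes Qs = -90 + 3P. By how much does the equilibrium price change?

ΔP = -108/17

Original equilibrium: P* = 1030/17, Q* = 642/17.
New equilibrium: 371 - 5.5P = -90 + 3P, so 461 = 8.5P and P' = 922/17; Q' = 371 − 5.5(922/17) = 1236/17.
Change in price: 922/17 − 1030/17 = -108/17.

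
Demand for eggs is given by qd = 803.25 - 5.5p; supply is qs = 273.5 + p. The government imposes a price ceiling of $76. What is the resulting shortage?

Equilibrium price would be p* = 81.5, so the ceiling at 76 binds.
At p = 76: qd = 803.25 − 5.5(76) = 385.25, qs = 273.5 + 1(76) = 349.5.
Shortage = 385.25 − 349.5 = 35.75.

Shortage = 35.75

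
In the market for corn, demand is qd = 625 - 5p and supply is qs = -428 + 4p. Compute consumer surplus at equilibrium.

Equilibrium: 625 - 5p = -428 + 4p gives p* = 117, q* = 40.
Demand choke price (qd = 0): p = 125.
CS = ½(125 − 117)(40) = 160.

Consumer surplus = 160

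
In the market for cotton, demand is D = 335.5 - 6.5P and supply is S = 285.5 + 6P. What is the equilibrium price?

P* = 4

Set D = S: 335.5 - 6.5P = 285.5 + 6P.
50 = 12.5P, so P* = 4.
Q* = 335.5 − 6.5(4) = 309.5.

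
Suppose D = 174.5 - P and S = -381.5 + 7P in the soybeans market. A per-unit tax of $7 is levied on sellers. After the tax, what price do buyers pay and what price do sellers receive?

Pre-tax equilibrium: P* = 69.5, Q* = 105.
Tax on sellers shifts supply to S = -381.5 + 7(P − 7) = -430.5 + 7P.
174.5 - P = -430.5 + 7P gives buyer price Pb = 75.625; sellers receive Ps = 75.625 − 7 = 68.625.
New quantity: Q = 174.5 − 1(75.625) = 98.875.

Buyers pay $75.625, sellers receive $68.625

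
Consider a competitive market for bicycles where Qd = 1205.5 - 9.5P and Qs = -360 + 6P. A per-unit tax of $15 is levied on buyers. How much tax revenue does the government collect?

Tax revenue = 88740/31

Pre-tax equilibrium: P* = 101, Q* = 246.
Tax on buyers shifts demand to Qd = 1205.5 − 9.5(P + 15) = 1063 - 9.5P.
1063 - 9.5P = -360 + 6P gives seller price Ps = 2846/31; buyers pay Pb = 2846/31 + 15 = 3311/31.
New quantity: Q = 1205.5 − 9.5(3311/31) = 5916/31.
Revenue = 15 × 5916/31 = 88740/31.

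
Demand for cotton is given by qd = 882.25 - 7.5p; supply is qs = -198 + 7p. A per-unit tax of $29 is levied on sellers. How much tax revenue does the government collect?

Pre-tax equilibrium: p* = 74.5, q* = 323.5.
Tax on sellers shifts supply to qs = -198 + 7(p − 29) = -401 + 7p.
882.25 - 7.5p = -401 + 7p gives buyer price pb = 88.5; sellers receive ps = 88.5 − 29 = 59.5.
New quantity: q = 882.25 − 7.5(88.5) = 218.5.
Revenue = 29 × 218.5 = 6336.5.

Tax revenue = 6336.5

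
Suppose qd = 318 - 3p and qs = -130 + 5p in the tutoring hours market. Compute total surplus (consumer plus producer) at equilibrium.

Total surplus = 6000

Equilibrium: 318 - 3p = -130 + 5p gives p* = 56, q* = 150.
Demand choke price: p = 106; supply starts at p = 26.
CS = ½(106 − 56)(150) = 3750; PS = ½(56 − 26)(150) = 2250.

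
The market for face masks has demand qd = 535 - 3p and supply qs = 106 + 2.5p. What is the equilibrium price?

Set qd = qs: 535 - 3p = 106 + 2.5p.
429 = 5.5p, so p* = 78.
q* = 535 − 3(78) = 301.

p* = 78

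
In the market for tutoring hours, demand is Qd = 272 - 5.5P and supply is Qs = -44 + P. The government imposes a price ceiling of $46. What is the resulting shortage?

Equilibrium price would be P* = 632/13, so the ceiling at 46 binds.
At P = 46: Qd = 272 − 5.5(46) = 19, Qs = -44 + 1(46) = 2.
Shortage = 19 − 2 = 17.

Shortage = 17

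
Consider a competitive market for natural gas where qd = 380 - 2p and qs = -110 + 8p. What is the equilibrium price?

p* = 49

Set qd = qs: 380 - 2p = -110 + 8p.
490 = 10p, so p* = 49.
q* = 380 − 2(49) = 282.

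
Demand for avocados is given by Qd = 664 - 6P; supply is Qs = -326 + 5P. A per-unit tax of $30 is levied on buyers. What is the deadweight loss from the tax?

Deadweight loss = 13500/11

Pre-tax equilibrium: P* = 90, Q* = 124.
Tax on buyers shifts demand to Qd = 664 − 6(P + 30) = 484 - 6P.
484 - 6P = -326 + 5P gives seller price Ps = 810/11; buyers pay Pb = 810/11 + 30 = 1140/11.
New quantity: Q = 664 − 6(1140/11) = 464/11.
DWL = ½ × 30 × (124 − 464/11) = 13500/11.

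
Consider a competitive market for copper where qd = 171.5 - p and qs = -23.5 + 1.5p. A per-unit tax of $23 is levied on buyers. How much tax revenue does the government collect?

Pre-tax equilibrium: p* = 78, q* = 93.5.
Tax on buyers shifts demand to qd = 171.5 − 1(p + 23) = 148.5 - p.
148.5 - p = -23.5 + 1.5p gives seller price ps = 68.8; buyers pay pb = 68.8 + 23 = 91.8.
New quantity: q = 171.5 − 1(91.8) = 79.7.
Revenue = 23 × 79.7 = 1833.1.

Tax revenue = 1833.1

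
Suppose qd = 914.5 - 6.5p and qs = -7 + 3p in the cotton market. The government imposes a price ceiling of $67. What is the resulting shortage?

Equilibrium price would be p* = 97, so the ceiling at 67 binds.
At p = 67: qd = 914.5 − 6.5(67) = 479, qs = -7 + 3(67) = 194.
Shortage = 479 − 194 = 285.

Shortage = 285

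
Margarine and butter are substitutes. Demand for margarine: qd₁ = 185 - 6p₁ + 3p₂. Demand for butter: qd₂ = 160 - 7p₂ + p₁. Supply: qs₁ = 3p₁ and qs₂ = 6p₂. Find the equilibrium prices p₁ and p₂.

p₁ = 2885/114, p₂ = 1625/114

Market 1: 185 - 6p₁ + 3p₂ = 3p₁ → 9p₁ - 3p₂ = 185.
Market 2: 13p₂ - p₁ = 160.
Eliminating p₂: 13×(1) + 3×(2) gives 114p₁ = 2885, so p₁ = 2885/114.
Back-substitute into (2): p₂ = (160 + 1×2885/114) / 13 = 1625/114.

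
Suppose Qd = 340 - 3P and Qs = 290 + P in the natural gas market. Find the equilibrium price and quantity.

P* = 12.5, Q* = 302.5

Set Qd = Qs: 340 - 3P = 290 + P.
50 = 4P, so P* = 12.5.
Q* = 340 − 3(12.5) = 302.5.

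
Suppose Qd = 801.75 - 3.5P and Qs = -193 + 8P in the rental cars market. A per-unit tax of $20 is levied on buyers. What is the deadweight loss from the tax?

Pre-tax equilibrium: P* = 86.5, Q* = 499.
Tax on buyers shifts demand to Qd = 801.75 − 3.5(P + 20) = 731.75 - 3.5P.
731.75 - 3.5P = -193 + 8P gives seller price Ps = 3699/46; buyers pay Pb = 3699/46 + 20 = 4619/46.
New quantity: Q = 801.75 − 3.5(4619/46) = 10357/23.
DWL = ½ × 20 × (499 − 10357/23) = 11200/23.

Deadweight loss = 11200/23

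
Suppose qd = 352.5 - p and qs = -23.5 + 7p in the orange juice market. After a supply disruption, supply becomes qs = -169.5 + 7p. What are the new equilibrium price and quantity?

p' = 65.25, q' = 287.25

Original equilibrium: p* = 47, q* = 305.5.
New equilibrium: 352.5 - p = -169.5 + 7p, so 522 = 8p and p' = 65.25; q' = 352.5 − 1(65.25) = 287.25.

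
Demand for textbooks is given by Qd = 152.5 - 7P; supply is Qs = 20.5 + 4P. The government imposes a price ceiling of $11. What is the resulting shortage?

Shortage = 11

Equilibrium price would be P* = 12, so the ceiling at 11 binds.
At P = 11: Qd = 152.5 − 7(11) = 75.5, Qs = 20.5 + 4(11) = 64.5.
Shortage = 75.5 − 64.5 = 11.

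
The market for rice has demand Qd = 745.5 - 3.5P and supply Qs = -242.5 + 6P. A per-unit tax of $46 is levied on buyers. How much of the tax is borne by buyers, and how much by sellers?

Buyers bear 552/19, sellers bear 322/19

Pre-tax equilibrium: P* = 104, Q* = 381.5.
Tax on buyers shifts demand to Qd = 745.5 − 3.5(P + 46) = 584.5 - 3.5P.
584.5 - 3.5P = -242.5 + 6P gives seller price Ps = 1654/19; buyers pay Pb = 1654/19 + 46 = 2528/19.
New quantity: Q = 745.5 − 3.5(2528/19) = 10633/38.
Buyer burden = 2528/19 − 104 = 552/19; seller burden = 104 − 1654/19 = 322/19.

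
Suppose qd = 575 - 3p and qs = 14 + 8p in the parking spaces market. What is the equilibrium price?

p* = 51

Set qd = qs: 575 - 3p = 14 + 8p.
561 = 11p, so p* = 51.
q* = 575 − 3(51) = 422.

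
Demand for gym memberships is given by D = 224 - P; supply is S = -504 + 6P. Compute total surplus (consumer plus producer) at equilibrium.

Total surplus = 8400

Equilibrium: 224 - P = -504 + 6P gives P* = 104, Q* = 120.
Demand choke price: P = 224; supply starts at P = 84.
CS = ½(224 − 104)(120) = 7200; PS = ½(104 − 84)(120) = 1200.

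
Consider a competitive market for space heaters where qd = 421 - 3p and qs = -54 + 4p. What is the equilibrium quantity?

q* = 1522/7

Set qd = qs: 421 - 3p = -54 + 4p.
475 = 7p, so p* = 475/7.
q* = 421 − 3(475/7) = 1522/7.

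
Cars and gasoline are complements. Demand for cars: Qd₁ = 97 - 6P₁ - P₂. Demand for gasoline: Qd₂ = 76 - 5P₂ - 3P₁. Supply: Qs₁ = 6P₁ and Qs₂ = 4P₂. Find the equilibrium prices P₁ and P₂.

P₁ = 797/105, P₂ = 207/35

Market 1: 97 - 6P₁ - P₂ = 6P₁ → 12P₁ + P₂ = 97.
Market 2: 9P₂ + 3P₁ = 76.
Eliminating P₂: 9×(1) − 1×(2) gives 105P₁ = 797, so P₁ = 797/105.
Back-substitute into (2): P₂ = (76 − 3×797/105) / 9 = 207/35.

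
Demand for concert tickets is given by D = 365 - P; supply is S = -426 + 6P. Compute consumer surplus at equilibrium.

Equilibrium: 365 - P = -426 + 6P gives P* = 113, Q* = 252.
Demand choke price (D = 0): P = 365.
CS = ½(365 − 113)(252) = 31752.

Consumer surplus = 31752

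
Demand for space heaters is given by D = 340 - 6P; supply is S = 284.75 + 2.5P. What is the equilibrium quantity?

Set D = S: 340 - 6P = 284.75 + 2.5P.
55.25 = 8.5P, so P* = 6.5.
Q* = 340 − 6(6.5) = 301.

Q* = 301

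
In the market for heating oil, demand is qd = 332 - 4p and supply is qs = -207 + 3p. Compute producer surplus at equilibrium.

Producer surplus = 96

Equilibrium: 332 - 4p = -207 + 3p gives p* = 77, q* = 24.
Supply starts at p = 69 (where qs = 0).
PS = ½(77 − 69)(24) = 96.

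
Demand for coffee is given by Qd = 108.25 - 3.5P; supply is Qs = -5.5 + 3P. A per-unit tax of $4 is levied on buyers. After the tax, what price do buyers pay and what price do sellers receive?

Pre-tax equilibrium: P* = 17.5, Q* = 47.
Tax on buyers shifts demand to Qd = 108.25 − 3.5(P + 4) = 94.25 - 3.5P.
94.25 - 3.5P = -5.5 + 3P gives seller price Ps = 399/26; buyers pay Pb = 399/26 + 4 = 503/26.
New quantity: Q = 108.25 − 3.5(503/26) = 527/13.

Buyers pay 503/26, sellers receive 399/26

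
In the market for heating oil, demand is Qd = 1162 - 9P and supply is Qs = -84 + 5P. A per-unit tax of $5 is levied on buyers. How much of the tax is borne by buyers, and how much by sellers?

Buyers bear 25/14, sellers bear 45/14

Pre-tax equilibrium: P* = 89, Q* = 361.
Tax on buyers shifts demand to Qd = 1162 − 9(P + 5) = 1117 - 9P.
1117 - 9P = -84 + 5P gives seller price Ps = 1201/14; buyers pay Pb = 1201/14 + 5 = 1271/14.
New quantity: Q = 1162 − 9(1271/14) = 4829/14.
Buyer burden = 1271/14 − 89 = 25/14; seller burden = 89 − 1201/14 = 45/14.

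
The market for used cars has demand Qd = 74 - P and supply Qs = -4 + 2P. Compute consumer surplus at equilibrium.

Equilibrium: 74 - P = -4 + 2P gives P* = 26, Q* = 48.
Demand choke price (Qd = 0): P = 74.
CS = ½(74 − 26)(48) = 1152.

Consumer surplus = 1152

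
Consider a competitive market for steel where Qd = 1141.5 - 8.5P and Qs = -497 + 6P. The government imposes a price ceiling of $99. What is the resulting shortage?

Shortage = 203

Equilibrium price would be P* = 113, so the ceiling at 99 binds.
At P = 99: Qd = 1141.5 − 8.5(99) = 300, Qs = -497 + 6(99) = 97.
Shortage = 300 − 97 = 203.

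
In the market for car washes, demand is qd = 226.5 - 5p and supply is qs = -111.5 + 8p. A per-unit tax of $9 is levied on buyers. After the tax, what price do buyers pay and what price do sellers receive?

Pre-tax equilibrium: p* = 26, q* = 96.5.
Tax on buyers shifts demand to qd = 226.5 − 5(p + 9) = 181.5 - 5p.
181.5 - 5p = -111.5 + 8p gives seller price ps = 293/13; buyers pay pb = 293/13 + 9 = 410/13.
New quantity: q = 226.5 − 5(410/13) = 1789/26.

Buyers pay 410/13, sellers receive 293/13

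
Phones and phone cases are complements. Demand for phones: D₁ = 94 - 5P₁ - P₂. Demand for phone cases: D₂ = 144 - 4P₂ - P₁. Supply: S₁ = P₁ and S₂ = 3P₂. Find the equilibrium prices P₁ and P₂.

Market 1: 94 - 5P₁ - P₂ = P₁ → 6P₁ + P₂ = 94.
Market 2: 7P₂ + P₁ = 144.
Eliminating P₂: 7×(1) − 1×(2) gives 41P₁ = 514, so P₁ = 514/41.
Back-substitute into (2): P₂ = (144 − 1×514/41) / 7 = 770/41.

P₁ = 514/41, P₂ = 770/41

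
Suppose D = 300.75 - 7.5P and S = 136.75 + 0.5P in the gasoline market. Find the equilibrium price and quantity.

P* = 20.5, Q* = 147

Set D = S: 300.75 - 7.5P = 136.75 + 0.5P.
164 = 8P, so P* = 20.5.
Q* = 300.75 − 7.5(20.5) = 147.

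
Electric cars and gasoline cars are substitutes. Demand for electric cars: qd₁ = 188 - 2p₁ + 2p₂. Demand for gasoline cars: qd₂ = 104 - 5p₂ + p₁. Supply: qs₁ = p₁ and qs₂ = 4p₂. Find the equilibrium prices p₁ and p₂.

Market 1: 188 - 2p₁ + 2p₂ = p₁ → 3p₁ - 2p₂ = 188.
Market 2: 9p₂ - p₁ = 104.
Eliminating p₂: 9×(1) + 2×(2) gives 25p₁ = 1900, so p₁ = 76.
Back-substitute into (2): p₂ = (104 + 1×76) / 9 = 20.

p₁ = 76, p₂ = 20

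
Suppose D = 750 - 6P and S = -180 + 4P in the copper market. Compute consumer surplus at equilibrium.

Consumer surplus = 3072

Equilibrium: 750 - 6P = -180 + 4P gives P* = 93, Q* = 192.
Demand choke price (D = 0): P = 125.
CS = ½(125 − 93)(192) = 3072.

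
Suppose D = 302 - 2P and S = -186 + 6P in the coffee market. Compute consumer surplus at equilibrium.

Equilibrium: 302 - 2P = -186 + 6P gives P* = 61, Q* = 180.
Demand choke price (D = 0): P = 151.
CS = ½(151 − 61)(180) = 8100.

Consumer surplus = 8100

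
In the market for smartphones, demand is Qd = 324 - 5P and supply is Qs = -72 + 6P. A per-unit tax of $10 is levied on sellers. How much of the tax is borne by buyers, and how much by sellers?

Pre-tax equilibrium: P* = 36, Q* = 144.
Tax on sellers shifts supply to Qs = -72 + 6(P − 10) = -132 + 6P.
324 - 5P = -132 + 6P gives buyer price Pb = 456/11; sellers receive Ps = 456/11 − 10 = 346/11.
New quantity: Q = 324 − 5(456/11) = 1284/11.
Buyer burden = 456/11 − 36 = 60/11; seller burden = 36 − 346/11 = 50/11.

Buyers bear 60/11, sellers bear 50/11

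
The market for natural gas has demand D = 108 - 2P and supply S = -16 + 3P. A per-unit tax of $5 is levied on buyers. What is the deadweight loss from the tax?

Deadweight loss = 15

Pre-tax equilibrium: P* = 24.8, Q* = 58.4.
Tax on buyers shifts demand to D = 108 − 2(P + 5) = 98 - 2P.
98 - 2P = -16 + 3P gives seller price Ps = 22.8; buyers pay Pb = 22.8 + 5 = 27.8.
New quantity: Q = 108 − 2(27.8) = 52.4.
DWL = ½ × 5 × (58.4 − 52.4) = 15.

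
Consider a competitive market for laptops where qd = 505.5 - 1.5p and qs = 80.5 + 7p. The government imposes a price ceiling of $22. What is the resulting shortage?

Equilibrium price would be p* = 50, so the ceiling at 22 binds.
At p = 22: qd = 505.5 − 1.5(22) = 472.5, qs = 80.5 + 7(22) = 234.5.
Shortage = 472.5 − 234.5 = 238.

Shortage = 238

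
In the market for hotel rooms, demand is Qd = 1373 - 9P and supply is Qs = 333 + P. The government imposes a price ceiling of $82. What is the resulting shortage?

Equilibrium price would be P* = 104, so the ceiling at 82 binds.
At P = 82: Qd = 1373 − 9(82) = 635, Qs = 333 + 1(82) = 415.
Shortage = 635 − 415 = 220.

Shortage = 220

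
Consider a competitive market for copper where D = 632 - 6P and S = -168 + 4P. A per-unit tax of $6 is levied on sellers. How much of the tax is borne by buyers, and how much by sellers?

Pre-tax equilibrium: P* = 80, Q* = 152.
Tax on sellers shifts supply to S = -168 + 4(P − 6) = -192 + 4P.
632 - 6P = -192 + 4P gives buyer price Pb = 82.4; sellers receive Ps = 82.4 − 6 = 76.4.
New quantity: Q = 632 − 6(82.4) = 137.6.
Buyer burden = 82.4 − 80 = 2.4; seller burden = 80 − 76.4 = 3.6.

Buyers bear $2.4, sellers bear $3.6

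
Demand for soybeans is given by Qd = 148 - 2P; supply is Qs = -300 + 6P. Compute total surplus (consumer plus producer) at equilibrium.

Total surplus = 432

Equilibrium: 148 - 2P = -300 + 6P gives P* = 56, Q* = 36.
Demand choke price: P = 74; supply starts at P = 50.
CS = ½(74 − 56)(36) = 324; PS = ½(56 − 50)(36) = 108.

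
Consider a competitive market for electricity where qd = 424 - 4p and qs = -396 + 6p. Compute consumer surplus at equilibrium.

Consumer surplus = 1152

Equilibrium: 424 - 4p = -396 + 6p gives p* = 82, q* = 96.
Demand choke price (qd = 0): p = 106.
CS = ½(106 − 82)(96) = 1152.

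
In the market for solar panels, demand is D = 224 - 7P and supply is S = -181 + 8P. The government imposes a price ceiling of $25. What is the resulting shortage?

Equilibrium price would be P* = 27, so the ceiling at 25 binds.
At P = 25: D = 224 − 7(25) = 49, S = -181 + 8(25) = 19.
Shortage = 49 − 19 = 30.

Shortage = 30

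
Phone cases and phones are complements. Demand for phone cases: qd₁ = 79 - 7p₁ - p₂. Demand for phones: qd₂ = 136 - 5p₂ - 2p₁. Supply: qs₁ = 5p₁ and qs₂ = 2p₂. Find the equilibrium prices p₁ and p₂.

p₁ = 417/82, p₂ = 737/41

Market 1: 79 - 7p₁ - p₂ = 5p₁ → 12p₁ + p₂ = 79.
Market 2: 7p₂ + 2p₁ = 136.
Eliminating p₂: 7×(1) − 1×(2) gives 82p₁ = 417, so p₁ = 417/82.
Back-substitute into (2): p₂ = (136 − 2×417/82) / 7 = 737/41.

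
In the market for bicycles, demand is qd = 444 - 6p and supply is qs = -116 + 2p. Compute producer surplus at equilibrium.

Equilibrium: 444 - 6p = -116 + 2p gives p* = 70, q* = 24.
Supply starts at p = 58 (where qs = 0).
PS = ½(70 − 58)(24) = 144.

Producer surplus = 144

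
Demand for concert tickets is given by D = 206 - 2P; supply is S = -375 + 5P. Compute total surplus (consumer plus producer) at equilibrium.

Equilibrium: 206 - 2P = -375 + 5P gives P* = 83, Q* = 40.
Demand choke price: P = 103; supply starts at P = 75.
CS = ½(103 − 83)(40) = 400; PS = ½(83 − 75)(40) = 160.

Total surplus = 560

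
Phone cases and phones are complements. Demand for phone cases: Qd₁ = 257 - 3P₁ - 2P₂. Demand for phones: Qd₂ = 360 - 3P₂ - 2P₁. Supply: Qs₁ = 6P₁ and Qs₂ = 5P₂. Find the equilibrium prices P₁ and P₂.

P₁ = 334/17, P₂ = 1363/34

Market 1: 257 - 3P₁ - 2P₂ = 6P₁ → 9P₁ + 2P₂ = 257.
Market 2: 8P₂ + 2P₁ = 360.
Eliminating P₂: 8×(1) − 2×(2) gives 68P₁ = 1336, so P₁ = 334/17.
Back-substitute into (2): P₂ = (360 − 2×334/17) / 8 = 1363/34.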